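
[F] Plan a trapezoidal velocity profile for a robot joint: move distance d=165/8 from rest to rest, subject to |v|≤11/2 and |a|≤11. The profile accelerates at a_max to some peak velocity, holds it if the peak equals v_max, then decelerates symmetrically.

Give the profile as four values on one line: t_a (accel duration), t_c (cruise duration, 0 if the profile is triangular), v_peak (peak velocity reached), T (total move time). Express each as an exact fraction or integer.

t_a=1/2 t_c=13/4 v_peak=11/2 T=17/4

vₘ²/aₘ = (11/2)²/11 = 11/4
165/8 ≥ 11/4 → trapezoidal
t_a = (11/2)/11 = 1/2; v_peak = 11/2
d_cruise = 165/8 − 11/4 = 143/8; t_c = (143/8)/(11/2) = 13/4
T = 2·1/2 + 13/4 = 17/4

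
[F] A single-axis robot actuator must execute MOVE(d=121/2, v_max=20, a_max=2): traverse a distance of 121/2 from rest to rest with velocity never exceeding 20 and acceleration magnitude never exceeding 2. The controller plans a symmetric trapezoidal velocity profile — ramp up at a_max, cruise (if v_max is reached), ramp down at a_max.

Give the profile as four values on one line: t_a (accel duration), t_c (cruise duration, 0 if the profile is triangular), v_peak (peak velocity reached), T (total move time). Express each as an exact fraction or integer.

t_a=11/2 t_c=0 v_peak=11 T=11

vₘ²/aₘ = 20²/2 = 200
121/2 < 200 ⇒ no cruise
v_peak = √(121/2·2) = √121 = 11
t_a = 11/2; t_c = 0
T = 2·11/2 = 11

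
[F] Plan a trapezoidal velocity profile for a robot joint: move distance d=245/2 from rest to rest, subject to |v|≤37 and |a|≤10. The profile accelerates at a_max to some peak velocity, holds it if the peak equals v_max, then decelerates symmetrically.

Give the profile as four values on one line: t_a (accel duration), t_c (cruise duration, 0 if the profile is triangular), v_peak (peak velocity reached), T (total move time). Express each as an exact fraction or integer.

v_max²/a_max = 37²/10 = 1369/10
245/2 < 1369/10 so t_c = 0
v_peak = √(245/2·10) = √1225 = 35
t_a = 35/10 = 7/2; t_c = 0
T = 2·7/2 = 7

t_a=7/2 t_c=0 v_peak=35 T=7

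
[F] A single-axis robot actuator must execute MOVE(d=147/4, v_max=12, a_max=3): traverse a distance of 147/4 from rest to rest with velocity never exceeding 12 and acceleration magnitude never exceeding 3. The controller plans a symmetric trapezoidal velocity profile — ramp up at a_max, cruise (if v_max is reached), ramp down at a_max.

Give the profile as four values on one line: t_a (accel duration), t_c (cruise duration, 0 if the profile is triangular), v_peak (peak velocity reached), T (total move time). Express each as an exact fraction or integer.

t_a=7/2 t_c=0 v_peak=21/2 T=7

vₘ²/aₘ = 12²/3 = 48
147/4 < 48 → triangular
v_peak = √(147/4·3) = √(441/4) = 21/2
t_a = (21/2)/3 = 7/2; t_c = 0
T = 2·7/2 = 7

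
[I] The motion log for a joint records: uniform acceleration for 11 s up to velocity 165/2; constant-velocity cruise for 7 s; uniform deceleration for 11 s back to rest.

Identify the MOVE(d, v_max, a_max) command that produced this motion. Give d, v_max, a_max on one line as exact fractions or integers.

a_max = (165/2)/11 = 15/2
d_a = ½·165/2·11 = 1815/4; d_c = 165/2·7 = 1155/2
d = 2·1815/4 + 1155/2 = 1485
t_c = 7 > 0 ⇒ limit active, v_max = 165/2

d=1485 v_max=165/2 a_max=15/2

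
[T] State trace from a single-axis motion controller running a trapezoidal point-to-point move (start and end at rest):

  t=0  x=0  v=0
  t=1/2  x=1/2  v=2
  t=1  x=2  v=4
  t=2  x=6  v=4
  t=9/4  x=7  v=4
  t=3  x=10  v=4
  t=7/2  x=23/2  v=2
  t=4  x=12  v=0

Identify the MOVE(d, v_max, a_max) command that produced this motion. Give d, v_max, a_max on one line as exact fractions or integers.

d=12 v_max=4 a_max=4

final state: t=4, x=12, v=0 → d = 12
a_max = (2−0)/(1/2−0) = 4
max v = 4 over t∈[1,3] → v_max = 4
check: 4·(1+2) = 12 ✓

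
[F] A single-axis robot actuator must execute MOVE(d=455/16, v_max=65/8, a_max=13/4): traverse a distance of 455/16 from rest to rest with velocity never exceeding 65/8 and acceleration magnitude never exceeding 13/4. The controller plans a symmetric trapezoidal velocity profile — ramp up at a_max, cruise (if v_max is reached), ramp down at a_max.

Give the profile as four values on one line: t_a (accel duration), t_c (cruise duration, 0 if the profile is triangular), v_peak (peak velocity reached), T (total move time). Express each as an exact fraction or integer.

(v_max)²/a_max = (65/8)²/(13/4) = 325/16
455/16 ≥ 325/16 so v_max reached
t_a = (65/8)/(13/4) = 5/2; v_peak = 65/8
d_cruise = 455/16 − 325/16 = 65/8; t_c = (65/8)/(65/8) = 1
T = 2·5/2 + 1 = 6

t_a=5/2 t_c=1 v_peak=65/8 T=6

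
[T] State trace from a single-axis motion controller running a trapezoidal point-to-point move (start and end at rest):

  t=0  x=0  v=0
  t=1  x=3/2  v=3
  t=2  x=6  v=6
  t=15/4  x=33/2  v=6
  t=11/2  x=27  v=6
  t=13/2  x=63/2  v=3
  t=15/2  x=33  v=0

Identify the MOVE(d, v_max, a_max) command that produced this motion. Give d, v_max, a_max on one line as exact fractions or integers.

d=33 v_max=6 a_max=3

final state: t=15/2, x=33, v=0 → d = 33
a_max = (3−0)/(1−0) = 3
max v = 6 over t∈[2,11/2] → v_max = 6
check: 6·(2+7/2) = 33 ✓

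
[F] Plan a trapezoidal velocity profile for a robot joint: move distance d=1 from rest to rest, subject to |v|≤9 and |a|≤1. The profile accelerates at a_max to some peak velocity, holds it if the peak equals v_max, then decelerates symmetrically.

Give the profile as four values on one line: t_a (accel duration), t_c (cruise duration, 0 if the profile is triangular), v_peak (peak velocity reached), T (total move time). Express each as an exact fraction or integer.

v_max²/a_max = 9²/1 = 81
1 < 81 → triangular
v_peak = √(1·1) = √1 = 1
t_a = 1/1 = 1; t_c = 0
T = 2·1 = 2

t_a=1 t_c=0 v_peak=1 T=2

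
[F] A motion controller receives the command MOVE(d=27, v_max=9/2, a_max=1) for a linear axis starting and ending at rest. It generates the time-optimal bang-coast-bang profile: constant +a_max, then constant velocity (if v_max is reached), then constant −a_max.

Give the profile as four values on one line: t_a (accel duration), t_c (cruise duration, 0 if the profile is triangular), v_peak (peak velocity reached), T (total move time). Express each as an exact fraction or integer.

t_a=9/2 t_c=3/2 v_peak=9/2 T=21/2

vₘ²/aₘ = (9/2)²/1 = 81/4
27 ≥ 81/4 → trapezoidal
t_a = (9/2)/1 = 9/2; v_peak = 9/2
d_cruise = 27 − 81/4 = 27/4; t_c = (27/4)/(9/2) = 3/2
T = 2·9/2 + 3/2 = 21/2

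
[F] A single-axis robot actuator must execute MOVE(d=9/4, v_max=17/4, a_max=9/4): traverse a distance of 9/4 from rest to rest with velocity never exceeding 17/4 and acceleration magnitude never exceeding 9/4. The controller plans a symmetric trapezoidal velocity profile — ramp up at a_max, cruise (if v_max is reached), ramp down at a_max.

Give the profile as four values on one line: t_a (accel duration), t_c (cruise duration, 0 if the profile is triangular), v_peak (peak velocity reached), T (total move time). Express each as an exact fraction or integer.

t_a=1 t_c=0 v_peak=9/4 T=2

v_max²/a_max = (17/4)²/(9/4) = 289/36
9/4 < 289/36 so t_c = 0
v_peak = √(9/4·9/4) = √(81/16) = 9/4
t_a = (9/4)/(9/4) = 1; t_c = 0
T = 2·1 = 2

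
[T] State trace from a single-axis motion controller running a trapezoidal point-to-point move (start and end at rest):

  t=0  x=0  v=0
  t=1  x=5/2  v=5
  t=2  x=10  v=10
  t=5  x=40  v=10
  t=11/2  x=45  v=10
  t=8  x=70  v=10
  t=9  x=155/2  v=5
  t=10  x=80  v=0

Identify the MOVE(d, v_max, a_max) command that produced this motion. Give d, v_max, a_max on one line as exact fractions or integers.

final state: t=10, x=80, v=0 → d = 80
a_max = (5−0)/(1−0) = 5
max v = 10 over t∈[2,8] → v_max = 10
check: 10·(2+6) = 80 ✓

d=80 v_max=10 a_max=5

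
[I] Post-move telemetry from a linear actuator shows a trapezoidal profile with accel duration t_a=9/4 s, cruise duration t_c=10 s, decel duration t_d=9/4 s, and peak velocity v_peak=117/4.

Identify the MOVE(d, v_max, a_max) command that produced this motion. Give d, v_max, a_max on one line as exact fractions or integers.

d=5733/16 v_max=117/4 a_max=13

a_max = (117/4)/(9/4) = 13
d_a = ½·117/4·9/4 = 1053/32; d_c = 117/4·10 = 585/2
d = 2·1053/32 + 585/2 = 5733/16
t_c = 10 > 0 ⇒ limit active, v_max = 117/4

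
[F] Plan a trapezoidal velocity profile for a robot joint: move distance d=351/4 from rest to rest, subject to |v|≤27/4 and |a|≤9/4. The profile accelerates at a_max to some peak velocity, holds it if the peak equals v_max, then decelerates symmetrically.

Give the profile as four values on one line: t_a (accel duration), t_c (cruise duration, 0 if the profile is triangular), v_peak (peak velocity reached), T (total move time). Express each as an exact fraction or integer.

t_a=3 t_c=10 v_peak=27/4 T=16

(v_max)²/a_max = (27/4)²/(9/4) = 81/4
351/4 ≥ 81/4 so v_max reached
t_a = (27/4)/(9/4) = 3; v_peak = 27/4
d_cruise = 351/4 − 81/4 = 135/2; t_c = (135/2)/(27/4) = 10
T = 2·3 + 10 = 16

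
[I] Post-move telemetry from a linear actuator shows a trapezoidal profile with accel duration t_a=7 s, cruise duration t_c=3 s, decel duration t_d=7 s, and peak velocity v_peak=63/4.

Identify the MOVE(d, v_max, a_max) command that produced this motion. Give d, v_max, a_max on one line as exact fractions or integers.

a_max = (63/4)/7 = 9/4
d_a = ½·63/4·7 = 441/8; d_c = 63/4·3 = 189/4
d = 2·441/8 + 189/4 = 315/2
t_c = 3 > 0 ⇒ limit active, v_max = 63/4

d=315/2 v_max=63/4 a_max=9/4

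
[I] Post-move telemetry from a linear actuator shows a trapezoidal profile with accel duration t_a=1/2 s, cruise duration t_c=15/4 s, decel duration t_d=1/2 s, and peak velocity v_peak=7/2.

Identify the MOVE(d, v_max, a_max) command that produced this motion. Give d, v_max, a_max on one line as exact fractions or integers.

a_max = (7/2)/(1/2) = 7
d_a = ½·7/2·1/2 = 7/8; d_c = 7/2·15/4 = 105/8
d = 2·7/8 + 105/8 = 119/8
t_c = 15/4 > 0 so v_max = 7/2

d=119/8 v_max=7/2 a_max=7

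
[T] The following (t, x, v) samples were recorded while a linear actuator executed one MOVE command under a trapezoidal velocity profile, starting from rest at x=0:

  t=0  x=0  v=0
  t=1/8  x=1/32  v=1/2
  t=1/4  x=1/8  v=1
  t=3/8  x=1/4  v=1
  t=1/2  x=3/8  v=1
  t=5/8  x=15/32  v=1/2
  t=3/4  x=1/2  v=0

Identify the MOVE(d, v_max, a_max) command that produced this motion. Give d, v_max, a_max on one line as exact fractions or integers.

final state: t=3/4, x=1/2, v=0 → d = 1/2
a_max = (1/2−0)/(1/8−0) = 4
max v = 1 over t∈[1/4,1/2] → v_max = 1
check: 1·(1/4+1/4) = 1/2 ✓

d=1/2 v_max=1 a_max=4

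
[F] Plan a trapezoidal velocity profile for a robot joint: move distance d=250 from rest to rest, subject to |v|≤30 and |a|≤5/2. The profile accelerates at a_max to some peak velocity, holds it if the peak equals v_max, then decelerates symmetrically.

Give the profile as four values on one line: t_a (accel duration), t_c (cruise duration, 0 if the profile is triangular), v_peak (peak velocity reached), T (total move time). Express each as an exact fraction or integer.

t_a=10 t_c=0 v_peak=25 T=20

(v_max)²/a_max = 30²/(5/2) = 360
250 < 360 so t_c = 0
v_peak = √(250·5/2) = √625 = 25
t_a = 25/(5/2) = 10; t_c = 0
T = 2·10 = 20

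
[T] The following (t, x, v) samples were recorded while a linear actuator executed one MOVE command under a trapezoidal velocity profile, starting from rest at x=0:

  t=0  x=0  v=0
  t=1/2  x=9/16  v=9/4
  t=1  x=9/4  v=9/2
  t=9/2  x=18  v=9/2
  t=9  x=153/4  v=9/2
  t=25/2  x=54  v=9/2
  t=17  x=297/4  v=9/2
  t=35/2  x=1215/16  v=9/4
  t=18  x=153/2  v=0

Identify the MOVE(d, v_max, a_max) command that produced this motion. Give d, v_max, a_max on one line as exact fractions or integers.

d=153/2 v_max=9/2 a_max=9/2

final state: t=18, x=153/2, v=0 → d = 153/2
a_max = (9/4−0)/(1/2−0) = 9/2
max v = 9/2 over t∈[1,17] → v_max = 9/2
check: 9/2·(1+16) = 153/2 ✓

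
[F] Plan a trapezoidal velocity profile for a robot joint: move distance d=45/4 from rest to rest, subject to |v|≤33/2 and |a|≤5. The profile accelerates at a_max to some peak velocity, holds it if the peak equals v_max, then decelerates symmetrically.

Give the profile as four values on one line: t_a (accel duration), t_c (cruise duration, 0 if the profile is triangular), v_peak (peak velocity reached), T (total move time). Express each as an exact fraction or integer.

v_max²/a_max = (33/2)²/5 = 1089/20
45/4 < 1089/20 → triangular
v_peak = √(45/4·5) = √(225/4) = 15/2
t_a = (15/2)/5 = 3/2; t_c = 0
T = 2·3/2 = 3

t_a=3/2 t_c=0 v_peak=15/2 T=3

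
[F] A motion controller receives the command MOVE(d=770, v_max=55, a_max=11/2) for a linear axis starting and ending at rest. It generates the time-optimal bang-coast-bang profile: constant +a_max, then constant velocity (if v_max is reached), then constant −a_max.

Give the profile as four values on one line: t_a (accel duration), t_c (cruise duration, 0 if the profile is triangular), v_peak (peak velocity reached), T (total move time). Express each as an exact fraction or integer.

(v_max)²/a_max = 55²/(11/2) = 550
770 ≥ 550 → trapezoidal
t_a = 55/(11/2) = 10; v_peak = 55
d_cruise = 770 − 550 = 220; t_c = 220/55 = 4
T = 2·10 + 4 = 24

t_a=10 t_c=4 v_peak=55 T=24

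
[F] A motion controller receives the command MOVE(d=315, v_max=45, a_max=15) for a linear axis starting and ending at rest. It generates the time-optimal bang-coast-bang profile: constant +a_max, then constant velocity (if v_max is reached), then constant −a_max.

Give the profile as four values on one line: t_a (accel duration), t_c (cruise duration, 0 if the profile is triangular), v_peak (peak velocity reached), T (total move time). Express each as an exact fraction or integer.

t_a=3 t_c=4 v_peak=45 T=10

(v_max)²/a_max = 45²/15 = 135
315 ≥ 135 → trapezoidal
t_a = 45/15 = 3; v_peak = 45
d_cruise = 315 − 135 = 180; t_c = 180/45 = 4
T = 2·3 + 4 = 10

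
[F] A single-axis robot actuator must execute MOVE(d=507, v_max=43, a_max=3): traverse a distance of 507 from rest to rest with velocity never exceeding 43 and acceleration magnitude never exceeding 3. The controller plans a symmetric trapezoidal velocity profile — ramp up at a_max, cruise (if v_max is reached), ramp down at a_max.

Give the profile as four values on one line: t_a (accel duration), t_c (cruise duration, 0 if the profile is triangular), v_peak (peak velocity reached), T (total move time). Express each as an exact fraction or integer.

t_a=13 t_c=0 v_peak=39 T=26

(v_max)²/a_max = 43²/3 = 1849/3
507 < 1849/3 → triangular
v_peak = √(507·3) = √1521 = 39
t_a = 39/3 = 13; t_c = 0
T = 2·13 = 26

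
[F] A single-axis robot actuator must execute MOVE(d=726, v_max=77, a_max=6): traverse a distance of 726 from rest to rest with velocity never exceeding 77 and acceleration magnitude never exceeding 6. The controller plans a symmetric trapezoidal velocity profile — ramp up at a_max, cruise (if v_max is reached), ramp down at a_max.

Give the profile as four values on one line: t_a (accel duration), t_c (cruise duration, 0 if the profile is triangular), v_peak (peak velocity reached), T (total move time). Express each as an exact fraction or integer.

v_max²/a_max = 77²/6 = 5929/6
726 < 5929/6 so t_c = 0
v_peak = √(726·6) = √4356 = 66
t_a = 66/6 = 11; t_c = 0
T = 2·11 = 22

t_a=11 t_c=0 v_peak=66 T=22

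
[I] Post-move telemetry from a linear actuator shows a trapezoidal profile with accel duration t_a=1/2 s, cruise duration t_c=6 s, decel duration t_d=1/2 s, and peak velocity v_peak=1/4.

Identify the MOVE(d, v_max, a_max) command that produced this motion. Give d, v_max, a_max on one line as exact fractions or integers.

a_max = (1/4)/(1/2) = 1/2
d_a = ½·1/4·1/2 = 1/16; d_c = 1/4·6 = 3/2
d = 2·1/16 + 3/2 = 13/8
t_c = 6 > 0 ⇒ limit active, v_max = 1/4

d=13/8 v_max=1/4 a_max=1/2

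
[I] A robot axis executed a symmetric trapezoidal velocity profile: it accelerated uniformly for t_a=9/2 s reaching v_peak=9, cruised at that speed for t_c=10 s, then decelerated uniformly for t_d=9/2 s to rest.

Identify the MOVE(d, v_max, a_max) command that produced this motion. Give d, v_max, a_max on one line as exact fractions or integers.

d=261/2 v_max=9 a_max=2

a_max = 9/(9/2) = 2
d_a = ½·9·9/2 = 81/4; d_c = 9·10 = 90
d = 2·81/4 + 90 = 261/2
t_c = 10 > 0 ⇒ limit active, v_max = 9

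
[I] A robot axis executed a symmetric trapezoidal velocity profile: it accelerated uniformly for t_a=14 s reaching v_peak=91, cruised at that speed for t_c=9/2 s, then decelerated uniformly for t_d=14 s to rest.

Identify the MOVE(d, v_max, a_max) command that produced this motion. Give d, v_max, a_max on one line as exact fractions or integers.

a_max = 91/14 = 13/2
d_a = ½·91·14 = 637; d_c = 91·9/2 = 819/2
d = 2·637 + 819/2 = 3367/2
t_c = 9/2 > 0 → v_max = v_peak = 91

d=3367/2 v_max=91 a_max=13/2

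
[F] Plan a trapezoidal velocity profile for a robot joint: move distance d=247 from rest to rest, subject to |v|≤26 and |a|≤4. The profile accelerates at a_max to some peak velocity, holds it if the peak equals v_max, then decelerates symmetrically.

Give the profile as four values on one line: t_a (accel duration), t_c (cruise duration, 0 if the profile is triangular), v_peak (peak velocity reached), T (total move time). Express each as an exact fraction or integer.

t_a=13/2 t_c=3 v_peak=26 T=16

v_max²/a_max = 26²/4 = 169
247 ≥ 169 so v_max reached
t_a = 26/4 = 13/2; v_peak = 26
d_cruise = 247 − 169 = 78; t_c = 78/26 = 3
T = 2·13/2 + 3 = 16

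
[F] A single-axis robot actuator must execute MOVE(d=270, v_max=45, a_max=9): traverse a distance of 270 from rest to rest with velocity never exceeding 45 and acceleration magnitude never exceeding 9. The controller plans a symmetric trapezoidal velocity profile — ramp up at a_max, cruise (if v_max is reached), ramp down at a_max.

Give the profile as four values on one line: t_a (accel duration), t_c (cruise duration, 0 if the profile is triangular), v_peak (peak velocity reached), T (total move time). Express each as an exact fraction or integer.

v_max²/a_max = 45²/9 = 225
270 ≥ 225 so v_max reached
t_a = 45/9 = 5; v_peak = 45
d_cruise = 270 − 225 = 45; t_c = 45/45 = 1
T = 2·5 + 1 = 11

t_a=5 t_c=1 v_peak=45 T=11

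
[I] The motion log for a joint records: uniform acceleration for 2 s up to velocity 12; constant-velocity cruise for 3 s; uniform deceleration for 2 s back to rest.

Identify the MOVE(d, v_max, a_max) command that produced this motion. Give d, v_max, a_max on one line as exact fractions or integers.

d=60 v_max=12 a_max=6

a_max = 12/2 = 6
d_a = ½·12·2 = 12; d_c = 12·3 = 36
d = 2·12 + 36 = 60
t_c = 3 > 0 so v_max = 12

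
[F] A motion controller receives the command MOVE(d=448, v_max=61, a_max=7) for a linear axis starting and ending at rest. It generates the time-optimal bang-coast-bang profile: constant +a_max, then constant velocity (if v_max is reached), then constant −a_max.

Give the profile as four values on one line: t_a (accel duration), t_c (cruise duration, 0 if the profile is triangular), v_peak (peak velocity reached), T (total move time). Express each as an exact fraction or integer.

v_max²/a_max = 61²/7 = 3721/7
448 < 3721/7 → triangular
v_peak = √(448·7) = √3136 = 56
t_a = 56/7 = 8; t_c = 0
T = 2·8 = 16

t_a=8 t_c=0 v_peak=56 T=16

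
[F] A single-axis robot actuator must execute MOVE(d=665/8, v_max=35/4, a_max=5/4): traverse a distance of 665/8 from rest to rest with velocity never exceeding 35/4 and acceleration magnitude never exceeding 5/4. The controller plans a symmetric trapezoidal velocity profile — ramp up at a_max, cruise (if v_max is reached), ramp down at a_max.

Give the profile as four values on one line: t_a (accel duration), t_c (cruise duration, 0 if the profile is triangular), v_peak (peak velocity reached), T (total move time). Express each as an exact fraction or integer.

vₘ²/aₘ = (35/4)²/(5/4) = 245/4
665/8 ≥ 245/4 so v_max reached
t_a = (35/4)/(5/4) = 7; v_peak = 35/4
d_cruise = 665/8 − 245/4 = 175/8; t_c = (175/8)/(35/4) = 5/2
T = 2·7 + 5/2 = 33/2

t_a=7 t_c=5/2 v_peak=35/4 T=33/2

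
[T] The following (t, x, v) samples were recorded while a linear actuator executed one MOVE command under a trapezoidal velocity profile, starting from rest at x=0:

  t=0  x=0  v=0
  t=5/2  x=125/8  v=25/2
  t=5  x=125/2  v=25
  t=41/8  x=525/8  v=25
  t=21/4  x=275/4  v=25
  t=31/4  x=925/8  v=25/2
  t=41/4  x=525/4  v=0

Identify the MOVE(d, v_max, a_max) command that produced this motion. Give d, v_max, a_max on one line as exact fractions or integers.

final state: t=41/4, x=525/4, v=0 → d = 525/4
a_max = (25/2−0)/(5/2−0) = 5
max v = 25 over t∈[5,21/4] → v_max = 25
check: 25·(5+1/4) = 525/4 ✓

d=525/4 v_max=25 a_max=5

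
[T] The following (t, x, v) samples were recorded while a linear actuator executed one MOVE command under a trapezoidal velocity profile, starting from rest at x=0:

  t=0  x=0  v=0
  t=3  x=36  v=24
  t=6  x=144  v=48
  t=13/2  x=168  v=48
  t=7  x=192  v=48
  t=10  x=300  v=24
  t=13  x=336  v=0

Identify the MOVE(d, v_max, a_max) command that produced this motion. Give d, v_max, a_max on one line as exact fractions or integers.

d=336 v_max=48 a_max=8

final state: t=13, x=336, v=0 → d = 336
a_max = (24−0)/(3−0) = 8
max v = 48 over t∈[6,7] → v_max = 48
check: 48·(6+1) = 336 ✓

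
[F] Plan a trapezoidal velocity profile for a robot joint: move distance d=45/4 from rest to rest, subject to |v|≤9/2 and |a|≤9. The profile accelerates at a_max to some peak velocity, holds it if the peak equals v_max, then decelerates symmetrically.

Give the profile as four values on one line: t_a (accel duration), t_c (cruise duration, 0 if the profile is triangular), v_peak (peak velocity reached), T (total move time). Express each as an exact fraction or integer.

t_a=1/2 t_c=2 v_peak=9/2 T=3

(v_max)²/a_max = (9/2)²/9 = 9/4
45/4 ≥ 9/4 → trapezoidal
t_a = (9/2)/9 = 1/2; v_peak = 9/2
d_cruise = 45/4 − 9/4 = 9; t_c = 9/(9/2) = 2
T = 2·1/2 + 2 = 3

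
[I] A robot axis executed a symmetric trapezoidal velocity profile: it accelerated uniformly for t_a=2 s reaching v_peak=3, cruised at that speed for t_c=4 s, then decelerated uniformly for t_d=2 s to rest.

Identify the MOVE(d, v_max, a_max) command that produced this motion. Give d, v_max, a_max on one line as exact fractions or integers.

d=18 v_max=3 a_max=3/2

a_max = 3/2
d_a = ½·3·2 = 3; d_c = 3·4 = 12
d = 2·3 + 12 = 18
t_c = 4 > 0 so v_max = 3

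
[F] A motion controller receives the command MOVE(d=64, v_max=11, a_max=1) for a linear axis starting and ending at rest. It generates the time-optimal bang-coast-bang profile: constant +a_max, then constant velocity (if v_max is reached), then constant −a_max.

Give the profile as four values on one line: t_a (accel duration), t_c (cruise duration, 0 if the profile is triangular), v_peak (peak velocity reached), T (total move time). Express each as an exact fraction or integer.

vₘ²/aₘ = 11²/1 = 121
64 < 121 so t_c = 0
v_peak = √(64·1) = √64 = 8
t_a = 8/1 = 8; t_c = 0
T = 2·8 = 16

t_a=8 t_c=0 v_peak=8 T=16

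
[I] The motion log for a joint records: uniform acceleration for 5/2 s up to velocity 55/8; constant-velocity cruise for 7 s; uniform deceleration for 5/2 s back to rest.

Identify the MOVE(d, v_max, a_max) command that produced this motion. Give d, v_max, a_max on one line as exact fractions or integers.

d=1045/16 v_max=55/8 a_max=11/4

a_max = (55/8)/(5/2) = 11/4
d_a = ½·55/8·5/2 = 275/32; d_c = 55/8·7 = 385/8
d = 2·275/32 + 385/8 = 1045/16
t_c = 7 > 0 → v_max = v_peak = 55/8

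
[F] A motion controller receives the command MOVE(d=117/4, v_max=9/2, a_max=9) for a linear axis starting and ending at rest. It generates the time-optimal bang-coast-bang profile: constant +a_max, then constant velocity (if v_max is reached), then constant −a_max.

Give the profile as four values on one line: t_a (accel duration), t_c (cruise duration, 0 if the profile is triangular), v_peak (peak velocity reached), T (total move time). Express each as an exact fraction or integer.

t_a=1/2 t_c=6 v_peak=9/2 T=7

v_max²/a_max = (9/2)²/9 = 9/4
117/4 ≥ 9/4 ⇒ cruise phase
t_a = (9/2)/9 = 1/2; v_peak = 9/2
d_cruise = 117/4 − 9/4 = 27; t_c = 27/(9/2) = 6
T = 2·1/2 + 6 = 7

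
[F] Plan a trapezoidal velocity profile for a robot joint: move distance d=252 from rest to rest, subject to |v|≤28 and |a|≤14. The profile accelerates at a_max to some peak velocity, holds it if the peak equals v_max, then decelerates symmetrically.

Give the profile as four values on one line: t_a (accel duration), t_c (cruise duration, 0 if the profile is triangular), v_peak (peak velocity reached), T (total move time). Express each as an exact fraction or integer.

v_max²/a_max = 28²/14 = 56
252 ≥ 56 ⇒ cruise phase
t_a = 28/14 = 2; v_peak = 28
d_cruise = 252 − 56 = 196; t_c = 196/28 = 7
T = 2·2 + 7 = 11

t_a=2 t_c=7 v_peak=28 T=11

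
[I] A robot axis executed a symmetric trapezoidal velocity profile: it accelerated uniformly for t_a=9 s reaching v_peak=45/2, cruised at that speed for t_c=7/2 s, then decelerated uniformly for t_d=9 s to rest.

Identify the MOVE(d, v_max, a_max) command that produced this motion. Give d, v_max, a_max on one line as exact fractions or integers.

d=1125/4 v_max=45/2 a_max=5/2

a_max = (45/2)/9 = 5/2
d_a = ½·45/2·9 = 405/4; d_c = 45/2·7/2 = 315/4
d = 2·405/4 + 315/4 = 1125/4
t_c = 7/2 > 0 ⇒ limit active, v_max = 45/2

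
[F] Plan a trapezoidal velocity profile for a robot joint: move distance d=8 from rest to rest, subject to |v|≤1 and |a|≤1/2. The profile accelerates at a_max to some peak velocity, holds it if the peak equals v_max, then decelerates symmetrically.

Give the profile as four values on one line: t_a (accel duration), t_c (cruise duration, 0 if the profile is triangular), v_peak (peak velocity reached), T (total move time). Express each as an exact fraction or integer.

t_a=2 t_c=6 v_peak=1 T=10

(v_max)²/a_max = 1²/(1/2) = 2
8 ≥ 2 ⇒ cruise phase
t_a = 1/(1/2) = 2; v_peak = 1
d_cruise = 8 − 2 = 6; t_c = 6/1 = 6
T = 2·2 + 6 = 10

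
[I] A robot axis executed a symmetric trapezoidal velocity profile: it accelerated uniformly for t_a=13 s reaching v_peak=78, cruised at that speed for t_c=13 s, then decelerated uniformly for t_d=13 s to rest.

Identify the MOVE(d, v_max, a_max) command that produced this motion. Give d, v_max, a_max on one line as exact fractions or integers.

a_max = 78/13 = 6
d_a = ½·78·13 = 507; d_c = 78·13 = 1014
d = 2·507 + 1014 = 2028
t_c = 13 > 0 so v_max = 78

d=2028 v_max=78 a_max=6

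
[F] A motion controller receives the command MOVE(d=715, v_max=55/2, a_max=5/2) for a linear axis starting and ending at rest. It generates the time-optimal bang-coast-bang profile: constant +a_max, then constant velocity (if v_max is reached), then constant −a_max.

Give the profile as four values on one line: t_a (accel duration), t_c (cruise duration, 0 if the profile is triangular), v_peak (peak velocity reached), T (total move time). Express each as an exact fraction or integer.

(v_max)²/a_max = (55/2)²/(5/2) = 605/2
715 ≥ 605/2 ⇒ cruise phase
t_a = (55/2)/(5/2) = 11; v_peak = 55/2
d_cruise = 715 − 605/2 = 825/2; t_c = (825/2)/(55/2) = 15
T = 2·11 + 15 = 37

t_a=11 t_c=15 v_peak=55/2 T=37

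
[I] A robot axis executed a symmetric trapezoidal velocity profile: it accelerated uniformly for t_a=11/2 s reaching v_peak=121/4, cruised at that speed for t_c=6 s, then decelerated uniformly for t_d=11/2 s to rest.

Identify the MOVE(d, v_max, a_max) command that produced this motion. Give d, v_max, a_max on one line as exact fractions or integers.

d=2783/8 v_max=121/4 a_max=11/2

a_max = (121/4)/(11/2) = 11/2
d_a = ½·121/4·11/2 = 1331/16; d_c = 121/4·6 = 363/2
d = 2·1331/16 + 363/2 = 2783/8
t_c = 6 > 0 → v_max = v_peak = 121/4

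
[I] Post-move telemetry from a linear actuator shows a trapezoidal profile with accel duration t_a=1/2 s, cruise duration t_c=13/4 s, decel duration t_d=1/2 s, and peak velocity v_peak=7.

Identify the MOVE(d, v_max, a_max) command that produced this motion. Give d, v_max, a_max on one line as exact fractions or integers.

a_max = 7/(1/2) = 14
d_a = ½·7·1/2 = 7/4; d_c = 7·13/4 = 91/4
d = 2·7/4 + 91/4 = 105/4
t_c = 13/4 > 0 ⇒ limit active, v_max = 7

d=105/4 v_max=7 a_max=14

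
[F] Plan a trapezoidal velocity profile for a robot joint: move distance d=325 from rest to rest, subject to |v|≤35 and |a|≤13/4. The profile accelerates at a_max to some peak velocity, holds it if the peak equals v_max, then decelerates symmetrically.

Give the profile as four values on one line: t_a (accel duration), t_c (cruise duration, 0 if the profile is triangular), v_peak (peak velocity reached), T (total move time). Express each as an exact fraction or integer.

t_a=10 t_c=0 v_peak=65/2 T=20

(v_max)²/a_max = 35²/(13/4) = 4900/13
325 < 4900/13 ⇒ no cruise
v_peak = √(325·13/4) = √(4225/4) = 65/2
t_a = (65/2)/(13/4) = 10; t_c = 0
T = 2·10 = 20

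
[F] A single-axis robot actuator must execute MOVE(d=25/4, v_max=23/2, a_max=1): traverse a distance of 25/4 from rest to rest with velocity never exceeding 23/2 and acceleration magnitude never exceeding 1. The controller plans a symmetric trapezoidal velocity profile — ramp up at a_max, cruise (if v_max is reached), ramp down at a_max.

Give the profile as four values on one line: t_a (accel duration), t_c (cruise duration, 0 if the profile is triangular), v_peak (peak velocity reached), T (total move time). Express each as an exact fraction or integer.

t_a=5/2 t_c=0 v_peak=5/2 T=5

(v_max)²/a_max = (23/2)²/1 = 529/4
25/4 < 529/4 ⇒ no cruise
v_peak = √(25/4·1) = √(25/4) = 5/2
t_a = (5/2)/1 = 5/2; t_c = 0
T = 2·5/2 = 5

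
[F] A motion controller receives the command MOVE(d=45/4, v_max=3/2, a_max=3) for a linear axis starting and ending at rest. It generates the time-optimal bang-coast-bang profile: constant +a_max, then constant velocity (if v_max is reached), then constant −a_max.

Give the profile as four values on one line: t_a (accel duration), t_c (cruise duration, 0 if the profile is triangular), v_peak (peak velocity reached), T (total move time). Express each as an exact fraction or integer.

(v_max)²/a_max = (3/2)²/3 = 3/4
45/4 ≥ 3/4 so v_max reached
t_a = (3/2)/3 = 1/2; v_peak = 3/2
d_cruise = 45/4 − 3/4 = 21/2; t_c = (21/2)/(3/2) = 7
T = 2·1/2 + 7 = 8

t_a=1/2 t_c=7 v_peak=3/2 T=8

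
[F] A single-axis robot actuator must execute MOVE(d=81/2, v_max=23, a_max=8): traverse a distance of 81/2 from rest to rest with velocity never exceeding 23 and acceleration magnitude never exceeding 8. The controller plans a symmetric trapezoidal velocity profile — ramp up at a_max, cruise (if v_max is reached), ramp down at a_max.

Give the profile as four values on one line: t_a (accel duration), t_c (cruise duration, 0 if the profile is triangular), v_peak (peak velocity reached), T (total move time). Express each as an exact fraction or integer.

t_a=9/4 t_c=0 v_peak=18 T=9/2

v_max²/a_max = 23²/8 = 529/8
81/2 < 529/8 ⇒ no cruise
v_peak = √(81/2·8) = √324 = 18
t_a = 18/8 = 9/4; t_c = 0
T = 2·9/4 = 9/2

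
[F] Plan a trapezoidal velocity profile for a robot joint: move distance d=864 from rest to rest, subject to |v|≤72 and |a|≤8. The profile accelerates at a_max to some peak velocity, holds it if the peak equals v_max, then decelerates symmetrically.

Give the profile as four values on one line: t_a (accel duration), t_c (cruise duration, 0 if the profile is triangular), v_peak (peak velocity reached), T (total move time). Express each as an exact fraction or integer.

t_a=9 t_c=3 v_peak=72 T=21

v_max²/a_max = 72²/8 = 648
864 ≥ 648 so v_max reached
t_a = 72/8 = 9; v_peak = 72
d_cruise = 864 − 648 = 216; t_c = 216/72 = 3
T = 2·9 + 3 = 21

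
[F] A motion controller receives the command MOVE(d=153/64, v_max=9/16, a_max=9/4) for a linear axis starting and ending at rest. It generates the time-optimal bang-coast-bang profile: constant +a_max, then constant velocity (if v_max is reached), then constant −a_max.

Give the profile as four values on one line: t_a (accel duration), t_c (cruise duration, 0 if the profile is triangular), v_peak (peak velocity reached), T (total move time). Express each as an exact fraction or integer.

vₘ²/aₘ = (9/16)²/(9/4) = 9/64
153/64 ≥ 9/64 so v_max reached
t_a = (9/16)/(9/4) = 1/4; v_peak = 9/16
d_cruise = 153/64 − 9/64 = 9/4; t_c = (9/4)/(9/16) = 4
T = 2·1/4 + 4 = 9/2

t_a=1/4 t_c=4 v_peak=9/16 T=9/2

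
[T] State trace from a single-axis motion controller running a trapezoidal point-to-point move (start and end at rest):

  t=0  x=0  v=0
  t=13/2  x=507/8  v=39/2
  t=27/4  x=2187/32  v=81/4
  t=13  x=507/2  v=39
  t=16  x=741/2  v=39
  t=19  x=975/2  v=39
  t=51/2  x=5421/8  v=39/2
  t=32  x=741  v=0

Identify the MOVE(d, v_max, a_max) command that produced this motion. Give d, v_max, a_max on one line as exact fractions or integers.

d=741 v_max=39 a_max=3

final state: t=32, x=741, v=0 → d = 741
a_max = (39/2−0)/(13/2−0) = 3
max v = 39 over t∈[13,19] → v_max = 39
check: 39·(13+6) = 741 ✓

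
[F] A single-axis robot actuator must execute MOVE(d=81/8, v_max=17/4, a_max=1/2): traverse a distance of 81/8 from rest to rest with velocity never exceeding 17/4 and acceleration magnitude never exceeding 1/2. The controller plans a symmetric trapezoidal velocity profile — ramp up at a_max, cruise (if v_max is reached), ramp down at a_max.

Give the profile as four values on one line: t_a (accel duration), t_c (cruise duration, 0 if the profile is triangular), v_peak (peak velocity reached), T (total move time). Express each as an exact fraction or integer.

vₘ²/aₘ = (17/4)²/(1/2) = 289/8
81/8 < 289/8 so t_c = 0
v_peak = √(81/8·1/2) = √(81/16) = 9/4
t_a = (9/4)/(1/2) = 9/2; t_c = 0
T = 2·9/2 = 9

t_a=9/2 t_c=0 v_peak=9/4 T=9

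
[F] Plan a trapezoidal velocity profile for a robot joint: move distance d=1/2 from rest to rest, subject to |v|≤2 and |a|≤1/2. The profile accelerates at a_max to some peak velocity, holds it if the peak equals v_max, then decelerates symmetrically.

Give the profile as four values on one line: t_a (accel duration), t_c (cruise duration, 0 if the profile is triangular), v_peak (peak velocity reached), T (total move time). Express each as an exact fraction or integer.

v_max²/a_max = 2²/(1/2) = 8
1/2 < 8 so t_c = 0
v_peak = √(1/2·1/2) = √(1/4) = 1/2
t_a = (1/2)/(1/2) = 1; t_c = 0
T = 2·1 = 2

t_a=1 t_c=0 v_peak=1/2 T=2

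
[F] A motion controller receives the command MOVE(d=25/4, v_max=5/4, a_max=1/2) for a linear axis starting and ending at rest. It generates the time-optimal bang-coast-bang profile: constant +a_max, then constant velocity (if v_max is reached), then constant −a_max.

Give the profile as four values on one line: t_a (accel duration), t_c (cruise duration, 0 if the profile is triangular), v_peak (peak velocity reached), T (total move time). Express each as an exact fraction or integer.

t_a=5/2 t_c=5/2 v_peak=5/4 T=15/2

(v_max)²/a_max = (5/4)²/(1/2) = 25/8
25/4 ≥ 25/8 ⇒ cruise phase
t_a = (5/4)/(1/2) = 5/2; v_peak = 5/4
d_cruise = 25/4 − 25/8 = 25/8; t_c = (25/8)/(5/4) = 5/2
T = 2·5/2 + 5/2 = 15/2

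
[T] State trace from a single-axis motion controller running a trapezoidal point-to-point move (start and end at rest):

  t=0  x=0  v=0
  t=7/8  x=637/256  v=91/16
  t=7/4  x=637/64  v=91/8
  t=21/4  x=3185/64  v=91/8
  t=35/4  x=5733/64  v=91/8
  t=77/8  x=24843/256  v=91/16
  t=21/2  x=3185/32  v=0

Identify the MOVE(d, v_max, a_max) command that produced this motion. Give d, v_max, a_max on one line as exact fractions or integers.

d=3185/32 v_max=91/8 a_max=13/2

final state: t=21/2, x=3185/32, v=0 → d = 3185/32
a_max = (91/16−0)/(7/8−0) = 13/2
max v = 91/8 over t∈[7/4,35/4] → v_max = 91/8
check: 91/8·(7/4+7) = 3185/32 ✓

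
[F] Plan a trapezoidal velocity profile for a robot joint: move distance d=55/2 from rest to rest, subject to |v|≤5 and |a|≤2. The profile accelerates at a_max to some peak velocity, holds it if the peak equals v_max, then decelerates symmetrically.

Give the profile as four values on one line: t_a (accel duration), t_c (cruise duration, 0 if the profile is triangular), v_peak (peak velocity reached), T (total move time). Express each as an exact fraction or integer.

t_a=5/2 t_c=3 v_peak=5 T=8

v_max²/a_max = 5²/2 = 25/2
55/2 ≥ 25/2 ⇒ cruise phase
t_a = 5/2; v_peak = 5
d_cruise = 55/2 − 25/2 = 15; t_c = 15/5 = 3
T = 2·5/2 + 3 = 8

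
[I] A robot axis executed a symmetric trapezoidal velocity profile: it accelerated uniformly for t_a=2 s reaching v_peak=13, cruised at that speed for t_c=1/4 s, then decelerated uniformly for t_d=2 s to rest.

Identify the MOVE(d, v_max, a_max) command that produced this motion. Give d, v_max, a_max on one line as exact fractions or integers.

d=117/4 v_max=13 a_max=13/2

a_max = 13/2
d_a = ½·13·2 = 13; d_c = 13·1/4 = 13/4
d = 2·13 + 13/4 = 117/4
t_c = 1/4 > 0 → v_max = v_peak = 13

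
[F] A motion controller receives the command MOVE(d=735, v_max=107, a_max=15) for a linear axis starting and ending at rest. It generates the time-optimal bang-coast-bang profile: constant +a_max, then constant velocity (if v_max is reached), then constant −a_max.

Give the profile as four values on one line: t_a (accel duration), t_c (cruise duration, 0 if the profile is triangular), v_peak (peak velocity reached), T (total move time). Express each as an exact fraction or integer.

vₘ²/aₘ = 107²/15 = 11449/15
735 < 11449/15 → triangular
v_peak = √(735·15) = √11025 = 105
t_a = 105/15 = 7; t_c = 0
T = 2·7 = 14

t_a=7 t_c=0 v_peak=105 T=14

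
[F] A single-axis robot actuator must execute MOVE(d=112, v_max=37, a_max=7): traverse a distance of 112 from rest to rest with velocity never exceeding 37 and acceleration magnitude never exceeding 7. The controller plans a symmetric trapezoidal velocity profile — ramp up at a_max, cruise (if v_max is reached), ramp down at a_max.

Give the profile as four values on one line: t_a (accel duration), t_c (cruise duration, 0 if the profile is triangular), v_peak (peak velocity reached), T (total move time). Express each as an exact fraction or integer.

t_a=4 t_c=0 v_peak=28 T=8

vₘ²/aₘ = 37²/7 = 1369/7
112 < 1369/7 so t_c = 0
v_peak = √(112·7) = √784 = 28
t_a = 28/7 = 4; t_c = 0
T = 2·4 = 8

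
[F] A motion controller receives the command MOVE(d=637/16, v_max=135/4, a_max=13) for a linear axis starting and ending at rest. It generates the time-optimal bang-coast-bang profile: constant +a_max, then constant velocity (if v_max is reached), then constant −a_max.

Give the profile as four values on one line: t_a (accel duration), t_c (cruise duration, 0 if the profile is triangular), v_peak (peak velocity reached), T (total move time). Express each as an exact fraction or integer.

(v_max)²/a_max = (135/4)²/13 = 18225/208
637/16 < 18225/208 → triangular
v_peak = √(637/16·13) = √(8281/16) = 91/4
t_a = (91/4)/13 = 7/4; t_c = 0
T = 2·7/4 = 7/2

t_a=7/4 t_c=0 v_peak=91/4 T=7/2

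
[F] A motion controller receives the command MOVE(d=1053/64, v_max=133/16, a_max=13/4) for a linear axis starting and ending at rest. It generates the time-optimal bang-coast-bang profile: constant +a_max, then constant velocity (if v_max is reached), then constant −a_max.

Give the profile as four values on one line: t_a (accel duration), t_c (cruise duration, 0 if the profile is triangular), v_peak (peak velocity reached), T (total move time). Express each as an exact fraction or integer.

t_a=9/4 t_c=0 v_peak=117/16 T=9/2

vₘ²/aₘ = (133/16)²/(13/4) = 17689/832
1053/64 < 17689/832 so t_c = 0
v_peak = √(1053/64·13/4) = √(13689/256) = 117/16
t_a = (117/16)/(13/4) = 9/4; t_c = 0
T = 2·9/4 = 9/2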